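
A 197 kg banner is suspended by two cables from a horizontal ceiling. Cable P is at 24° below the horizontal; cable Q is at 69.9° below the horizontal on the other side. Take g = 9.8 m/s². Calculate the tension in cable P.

T_P ≈ 665 N

Weight W = 197 × 9.8 = 1931 N acts straight down.
Horizontal: T_P cos 24° = T_Q cos 69.9°  →  T_Q = 2.658 T_P.
Vertical: T_P sin 24° + T_Q sin 69.9° = 1931.
Substituting the horizontal relation into the vertical equation gives 2.903 T_P = 1931, so T_P = 665 N.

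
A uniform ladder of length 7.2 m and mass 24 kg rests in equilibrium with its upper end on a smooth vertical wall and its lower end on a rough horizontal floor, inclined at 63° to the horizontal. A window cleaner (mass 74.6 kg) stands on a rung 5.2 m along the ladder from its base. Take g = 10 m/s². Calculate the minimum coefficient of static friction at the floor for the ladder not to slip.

μ_min ≈ 0.340

ΣF_y = 0: N_floor = 24×10 + 74.6×10 = 986 N.
Torques about the foot: N_wall · 7.2 sin 63° = 24×10×3.6 cos 63° + 74.6×10×5.2 cos 63° → N_wall = 335.66 N.
ΣF_x = 0: f_floor = N_wall = 335.66 N.
μ_min = f_floor / N_floor = 335.66 / 986 = 0.3404.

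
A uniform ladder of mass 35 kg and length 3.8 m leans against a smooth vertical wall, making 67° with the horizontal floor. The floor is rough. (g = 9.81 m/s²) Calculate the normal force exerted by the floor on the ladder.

ΣF_y = 0: N_floor = 35×9.81 = 343.35 N.

N_floor ≈ 343 N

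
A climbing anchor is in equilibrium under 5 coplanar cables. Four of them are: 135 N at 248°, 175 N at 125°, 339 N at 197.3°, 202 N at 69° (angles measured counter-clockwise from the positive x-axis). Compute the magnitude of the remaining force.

Sum the known components: ΣF_x = -402.2 N, ΣF_y = 106 N.
For equilibrium the remaining force must supply (−ΣF_x, −ΣF_y) = (402.2, -106) N.
Magnitude = √((402.2)² + (-106)²) = 415.9 N; direction = atan2(-106, 402.2) = 345.2°.

F ≈ 416 N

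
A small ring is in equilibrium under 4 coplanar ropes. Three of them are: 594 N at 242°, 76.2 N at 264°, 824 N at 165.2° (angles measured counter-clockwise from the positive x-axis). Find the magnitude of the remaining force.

F ≈ 1150 N

Sum the known components: ΣF_x = -1083 N, ΣF_y = -389.8 N.
For equilibrium the remaining force must supply (−ΣF_x, −ΣF_y) = (1083, 389.8) N.
Magnitude = √((1083)² + (389.8)²) = 1151 N; direction = atan2(389.8, 1083) = 19.8°.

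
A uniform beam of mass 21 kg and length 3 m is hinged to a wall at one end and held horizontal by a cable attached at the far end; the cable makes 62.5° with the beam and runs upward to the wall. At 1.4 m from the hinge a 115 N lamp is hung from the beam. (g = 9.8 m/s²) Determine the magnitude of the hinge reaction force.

Take torques about the hinge: T sin 62.5° · 3 = 21×9.8×1.5 + 115×1.4 = 469.7 N·m.
So T = 469.7 / (0.8870 × 3) = 176.51 N.
ΣF_x = 0: H_x = T cos 62.5° = 81.503 N.
ΣF_y = 0: H_y = (21×9.8 + 115) − T sin 62.5° = 320.8 − 156.57 = 164.23 N.
|H| = √(H_x² + H_y²) = √((81.503)² + (164.23)²) = 183.35 N.

|H| ≈ 183 N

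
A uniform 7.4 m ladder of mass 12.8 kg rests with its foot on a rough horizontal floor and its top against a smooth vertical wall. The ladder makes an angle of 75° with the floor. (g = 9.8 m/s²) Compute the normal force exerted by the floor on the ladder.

ΣF_y = 0: N_floor = 12.8×9.8 = 125.44 N.

N_floor ≈ 125 N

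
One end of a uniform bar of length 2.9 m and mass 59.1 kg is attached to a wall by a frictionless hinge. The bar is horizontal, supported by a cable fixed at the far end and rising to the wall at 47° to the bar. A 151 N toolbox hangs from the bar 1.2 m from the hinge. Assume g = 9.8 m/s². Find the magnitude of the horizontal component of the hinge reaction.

Take torques about the hinge: T sin 47° · 2.9 = 59.1×9.8×1.45 + 151×1.2 = 1021 N·m.
So T = 1021 / (0.7314 × 2.9) = 481.4 N.
ΣF_x = 0: H_x = T cos 47° = 328.31 N.

H_x ≈ 328 N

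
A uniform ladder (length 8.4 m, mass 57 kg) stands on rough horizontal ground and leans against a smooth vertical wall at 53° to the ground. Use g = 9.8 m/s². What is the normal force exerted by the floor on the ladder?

ΣF_y = 0: N_floor = 57×9.8 = 558.6 N.

N_floor ≈ 559 N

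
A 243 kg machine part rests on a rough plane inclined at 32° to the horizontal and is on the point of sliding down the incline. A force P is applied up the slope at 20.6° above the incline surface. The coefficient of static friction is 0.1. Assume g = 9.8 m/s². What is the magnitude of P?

P ≈ 1180 N

On the verge of sliding down the incline, friction equals μN and acts up the slope.
Perpendicular: N + P sin 20.6° = W cos 32° = 2020 N.
Along incline: P cos 20.6° + μN = W sin 32° with W sin 32° = 1262 N.
Solving the pair for P and N: P = 1177 N, N = 1606 N (and f = μN = 160.6 N).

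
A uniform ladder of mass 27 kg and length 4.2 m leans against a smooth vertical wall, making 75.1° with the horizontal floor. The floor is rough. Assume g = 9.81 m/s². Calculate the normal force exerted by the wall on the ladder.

N_wall ≈ 35.2 N

Torques about the foot: N_wall · 4.2 sin 75.1° = 27×9.81×2.1 cos 75.1° → N_wall = 35.238 N.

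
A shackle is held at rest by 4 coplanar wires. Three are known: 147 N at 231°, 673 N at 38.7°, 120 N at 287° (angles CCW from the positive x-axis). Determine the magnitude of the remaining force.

F ≈ 506 N

Sum the known components: ΣF_x = 467.8 N, ΣF_y = 191.8 N.
For equilibrium the remaining force must supply (−ΣF_x, −ΣF_y) = (-467.8, -191.8) N.
Magnitude = √((-467.8)² + (-191.8)²) = 505.6 N; direction = atan2(-191.8, -467.8) = 202.3°.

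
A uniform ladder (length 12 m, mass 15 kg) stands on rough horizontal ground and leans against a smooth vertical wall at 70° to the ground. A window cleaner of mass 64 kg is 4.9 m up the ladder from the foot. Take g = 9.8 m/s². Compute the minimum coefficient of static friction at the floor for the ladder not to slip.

ΣF_y = 0: N_floor = 15×9.8 + 64×9.8 = 774.2 N.
Torques about the foot: N_wall · 12 sin 70° = 15×9.8×6 cos 70° + 64×9.8×4.9 cos 70° → N_wall = 119.97 N.
ΣF_x = 0: f_floor = N_wall = 119.97 N.
μ_min = f_floor / N_floor = 119.97 / 774.2 = 0.155.

μ_min ≈ 0.155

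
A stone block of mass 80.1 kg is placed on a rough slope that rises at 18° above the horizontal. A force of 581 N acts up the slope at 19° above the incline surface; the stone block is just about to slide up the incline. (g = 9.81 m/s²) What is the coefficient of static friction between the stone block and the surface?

On the verge of sliding up the incline, friction is at its maximum μN and acts down the slope.
Perpendicular to incline: N = W cos 18° − P sin 19° = 747.3 − 189.2 = 558.2 N.
Along incline: P cos 19° − μN = W sin 18° → μ = −(W sin 18° − P cos 19°) / N = 0.5492.

μ ≈ 0.549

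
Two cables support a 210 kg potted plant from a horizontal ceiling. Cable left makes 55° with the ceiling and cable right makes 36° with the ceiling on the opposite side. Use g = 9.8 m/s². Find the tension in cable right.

T_right ≈ 1180 N

Weight W = 210 × 9.8 = 2058 N acts straight down.
Horizontal: T_left cos 55° = T_right cos 36°  →  T_left = 1.41 T_right.
Vertical: T_left sin 55° + T_right sin 36° = 2058.
Substituting the horizontal relation into the vertical equation gives 1.743 T_right = 2058, so T_right = 1181 N.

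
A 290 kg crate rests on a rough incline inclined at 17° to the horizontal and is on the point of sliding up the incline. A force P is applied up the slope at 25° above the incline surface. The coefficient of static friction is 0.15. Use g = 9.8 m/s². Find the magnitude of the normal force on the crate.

N ≈ 2180 N

On the verge of sliding up the incline, friction equals μN and acts down the slope.
Perpendicular: N + P sin 25° = W cos 17° = 2718 N.
Along incline: P cos 25° = W sin 17° + μN  with W sin 17° = 830.9 N.
Solving the pair for P and N: P = 1277 N, N = 2178 N (and f = μN = 326.7 N).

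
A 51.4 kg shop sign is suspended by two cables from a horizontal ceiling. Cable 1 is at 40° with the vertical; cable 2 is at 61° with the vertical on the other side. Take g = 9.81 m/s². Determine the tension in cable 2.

T_2 ≈ 330 N

Angles from the horizontal: cable 1 is 90° − 40° = 50°, cable 2 is 90° − 61° = 29°.
Weight W = 51.4 × 9.81 = 504.2 N acts straight down.
Horizontal: T_1 cos 50° = T_2 cos 29°  →  T_1 = 1.361 T_2.
Vertical: T_1 sin 50° + T_2 sin 29° = 504.2.
Substituting the horizontal relation into the vertical equation gives 1.527 T_2 = 504.2, so T_2 = 330.2 N.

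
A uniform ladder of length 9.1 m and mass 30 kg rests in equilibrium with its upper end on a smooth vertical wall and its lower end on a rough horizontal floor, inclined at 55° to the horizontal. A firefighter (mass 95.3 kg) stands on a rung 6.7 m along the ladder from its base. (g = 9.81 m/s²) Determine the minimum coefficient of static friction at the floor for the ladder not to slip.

ΣF_y = 0: N_floor = 30×9.81 + 95.3×9.81 = 1229.2 N.
Torques about the foot: N_wall · 9.1 sin 55° = 30×9.81×4.55 cos 55° + 95.3×9.81×6.7 cos 55° → N_wall = 585.01 N.
ΣF_x = 0: f_floor = N_wall = 585.01 N.
μ_min = f_floor / N_floor = 585.01 / 1229.2 = 0.4759.

μ_min ≈ 0.476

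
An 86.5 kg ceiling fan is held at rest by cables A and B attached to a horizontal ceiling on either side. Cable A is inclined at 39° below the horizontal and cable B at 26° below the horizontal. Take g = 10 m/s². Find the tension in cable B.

Weight W = 86.5 × 10 = 865 N acts straight down.
Horizontal: T_A cos 39° = T_B cos 26°  →  T_A = 1.157 T_B.
Vertical: T_A sin 39° + T_B sin 26° = 865.
Substituting the horizontal relation into the vertical equation gives 1.166 T_B = 865, so T_B = 741.7 N.

T_B ≈ 742 N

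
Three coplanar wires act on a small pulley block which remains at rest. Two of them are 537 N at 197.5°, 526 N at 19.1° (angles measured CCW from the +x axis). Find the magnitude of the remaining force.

Sum the known components: ΣF_x = -15.1 N, ΣF_y = 10.64 N.
For equilibrium the remaining force must supply (−ΣF_x, −ΣF_y) = (15.1, -10.64) N.
Magnitude = √((15.1)² + (-10.64)²) = 18.47 N; direction = atan2(-10.64, 15.1) = 324.8°.

F ≈ 18.5 N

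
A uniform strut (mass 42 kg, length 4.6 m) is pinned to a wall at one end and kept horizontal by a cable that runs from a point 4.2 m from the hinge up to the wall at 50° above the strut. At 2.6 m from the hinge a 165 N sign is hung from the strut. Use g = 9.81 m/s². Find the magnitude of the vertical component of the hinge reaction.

Take torques about the hinge: T sin 50° · 4.2 = 42×9.81×2.3 + 165×2.6 = 1376.6 N·m.
So T = 1376.6 / (0.7660 × 4.2) = 427.88 N.
ΣF_y = 0: H_y = (42×9.81 + 165) − T sin 50° = 577.02 − 327.77 = 249.25 N.

|H_y| ≈ 249 N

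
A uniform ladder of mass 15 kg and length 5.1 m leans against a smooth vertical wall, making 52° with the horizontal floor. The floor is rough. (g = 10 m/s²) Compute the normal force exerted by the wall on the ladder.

N_wall ≈ 58.6 N

Torques about the foot: N_wall · 5.1 sin 52° = 15×10×2.55 cos 52° → N_wall = 58.596 N.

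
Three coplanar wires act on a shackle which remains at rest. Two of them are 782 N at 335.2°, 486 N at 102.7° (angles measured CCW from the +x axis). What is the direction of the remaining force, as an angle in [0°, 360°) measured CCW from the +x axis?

θ ≈ 194°

Sum the known components: ΣF_x = 603 N, ΣF_y = 146.1 N.
For equilibrium the remaining force must supply (−ΣF_x, −ΣF_y) = (-603, -146.1) N.
Magnitude = √((-603)² + (-146.1)²) = 620.5 N; direction = atan2(-146.1, -603) = 193.6°.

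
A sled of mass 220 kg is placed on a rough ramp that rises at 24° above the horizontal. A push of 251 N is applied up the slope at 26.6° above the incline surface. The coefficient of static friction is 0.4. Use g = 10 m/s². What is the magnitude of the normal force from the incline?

N ≈ 1900 N

Axes along / perpendicular to the incline. W sin 24° = 894.8 N down-slope; W cos 24° = 2010 N into the surface.
Perpendicular: N = W cos 24° − P sin 26.6° = 2010 − 112.4 = 1897 N.
Along incline: P cos 26.6° + f = W sin 24° (friction acts up-slope) → f = 894.8 − 224.4 = 670.4 N.
|f| = 670.4 N ≤ μN = 759 N, so the sled is indeed static.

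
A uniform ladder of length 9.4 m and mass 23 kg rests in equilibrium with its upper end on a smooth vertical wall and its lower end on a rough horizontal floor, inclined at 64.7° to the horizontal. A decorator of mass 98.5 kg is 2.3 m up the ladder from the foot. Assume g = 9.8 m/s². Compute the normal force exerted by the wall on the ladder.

Torques about the foot: N_wall · 9.4 sin 64.7° = 23×9.8×4.7 cos 64.7° + 98.5×9.8×2.3 cos 64.7° → N_wall = 164.92 N.

N_wall ≈ 165 N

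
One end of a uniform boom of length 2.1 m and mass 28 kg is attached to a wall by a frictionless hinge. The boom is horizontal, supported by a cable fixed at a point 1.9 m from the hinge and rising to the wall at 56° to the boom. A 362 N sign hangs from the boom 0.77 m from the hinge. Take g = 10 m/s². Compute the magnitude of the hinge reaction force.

Take torques about the hinge: T sin 56° · 1.9 = 28×10×1.05 + 362×0.77 = 572.74 N·m.
So T = 572.74 / (0.8290 × 1.9) = 363.6 N.
ΣF_x = 0: H_x = T cos 56° = 203.33 N.
ΣF_y = 0: H_y = (28×10 + 362) − T sin 56° = 642 − 301.44 = 340.56 N.
|H| = √(H_x² + H_y²) = √((203.33)² + (340.56)²) = 396.64 N.

|H| ≈ 397 N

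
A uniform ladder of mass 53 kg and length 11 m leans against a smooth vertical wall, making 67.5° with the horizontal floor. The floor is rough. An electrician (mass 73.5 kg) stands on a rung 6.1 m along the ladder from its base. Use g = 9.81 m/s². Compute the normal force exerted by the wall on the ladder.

N_wall ≈ 273 N

Torques about the foot: N_wall · 11 sin 67.5° = 53×9.81×5.5 cos 67.5° + 73.5×9.81×6.1 cos 67.5° → N_wall = 273.3 N.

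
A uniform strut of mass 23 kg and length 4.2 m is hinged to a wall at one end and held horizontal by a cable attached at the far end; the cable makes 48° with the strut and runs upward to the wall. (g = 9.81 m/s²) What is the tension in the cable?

T ≈ 152 N

Take torques about the hinge: T sin 48° · 4.2 = 23×9.81×2.1 = 473.82 N·m.
So T = 473.82 / (0.7431 × 4.2) = 151.81 N.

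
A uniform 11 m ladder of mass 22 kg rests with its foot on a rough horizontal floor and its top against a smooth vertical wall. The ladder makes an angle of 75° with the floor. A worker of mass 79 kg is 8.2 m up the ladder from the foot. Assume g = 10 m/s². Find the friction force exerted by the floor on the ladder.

Torques about the foot: N_wall · 11 sin 75° = 22×10×5.5 cos 75° + 79×10×8.2 cos 75° → N_wall = 187.27 N.
ΣF_x = 0: f_floor = N_wall = 187.27 N.

f ≈ 187 N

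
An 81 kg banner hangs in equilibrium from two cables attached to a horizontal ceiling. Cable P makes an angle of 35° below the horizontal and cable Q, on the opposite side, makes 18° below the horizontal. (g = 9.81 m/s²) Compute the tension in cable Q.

T_Q ≈ 815 N

Weight W = 81 × 9.81 = 794.6 N acts straight down.
Horizontal: T_P cos 35° = T_Q cos 18°  →  T_P = 1.161 T_Q.
Vertical: T_P sin 35° + T_Q sin 18° = 794.6.
Substituting the horizontal relation into the vertical equation gives 0.975 T_Q = 794.6, so T_Q = 815 N.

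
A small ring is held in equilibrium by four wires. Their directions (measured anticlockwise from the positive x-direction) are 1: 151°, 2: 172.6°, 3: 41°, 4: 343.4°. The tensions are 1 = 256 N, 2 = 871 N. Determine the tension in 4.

T_4 ≈ 1060 N

Resolve: ΣF_x = 256 cos 151° + 871 cos 172.6° + T_3 cos 41° + T_4 cos 343.4° = 0.
        ΣF_y = 256 sin 151° + 871 sin 172.6° + T_3 sin 41° + T_4 sin 343.4° = 0.
The known terms sum to (-1088, 236.3) N, so 0.7547 T_3 + 0.9583 T_4 = 1088 and 0.6561 T_3 − 0.2857 T_4 = -236.3.
Solving simultaneously: T_3 = 99.82 N, T_4 = 1056 N.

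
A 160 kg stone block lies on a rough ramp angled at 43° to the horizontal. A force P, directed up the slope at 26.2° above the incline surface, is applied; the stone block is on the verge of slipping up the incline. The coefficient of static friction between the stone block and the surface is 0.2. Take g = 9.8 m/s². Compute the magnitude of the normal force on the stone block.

N ≈ 565 N

On the verge of sliding up the incline, friction equals μN and acts down the slope.
Perpendicular: N + P sin 26.2° = W cos 43° = 1147 N.
Along incline: P cos 26.2° = W sin 43° + μN  with W sin 43° = 1069 N.
Solving the pair for P and N: P = 1318 N, N = 565 N (and f = μN = 113 N).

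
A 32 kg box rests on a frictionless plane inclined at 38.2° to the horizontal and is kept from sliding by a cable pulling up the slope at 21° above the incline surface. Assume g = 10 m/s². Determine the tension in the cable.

T ≈ 212 N

Take axes along and perpendicular to the incline. Weight components: W sin 38.2° = 197.9 N down-slope, W cos 38.2° = 251.5 N into the surface.
Along incline: T cos 21° = W sin 38.2° → T = 212 N.
Perpendicular: N = W cos 38.2° − T sin 21° = 175.5 N.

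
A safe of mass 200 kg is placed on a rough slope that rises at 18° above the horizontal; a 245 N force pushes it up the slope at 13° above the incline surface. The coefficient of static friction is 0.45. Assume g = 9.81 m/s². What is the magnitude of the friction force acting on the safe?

f ≈ 368 N

Axes along / perpendicular to the incline. W sin 18° = 606.3 N down-slope; W cos 18° = 1866 N into the surface.
Perpendicular: N = W cos 18° − P sin 13° = 1866 − 55.11 = 1811 N.
Along incline: P cos 13° + f = W sin 18° (friction acts up-slope) → f = 606.3 − 238.7 = 367.6 N.
|f| = 367.6 N ≤ μN = 814.9 N, so the safe is indeed static.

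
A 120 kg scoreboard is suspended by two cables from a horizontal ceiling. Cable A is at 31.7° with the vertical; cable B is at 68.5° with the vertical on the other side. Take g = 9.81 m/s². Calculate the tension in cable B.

Angles from the horizontal: cable A is 90° − 31.7° = 58.3°, cable B is 90° − 68.5° = 21.5°.
Weight W = 120 × 9.81 = 1177 N acts straight down.
Horizontal: T_A cos 58.3° = T_B cos 21.5°  →  T_A = 1.771 T_B.
Vertical: T_A sin 58.3° + T_B sin 21.5° = 1177.
Substituting the horizontal relation into the vertical equation gives 1.873 T_B = 1177, so T_B = 628.5 N.

T_B ≈ 629 N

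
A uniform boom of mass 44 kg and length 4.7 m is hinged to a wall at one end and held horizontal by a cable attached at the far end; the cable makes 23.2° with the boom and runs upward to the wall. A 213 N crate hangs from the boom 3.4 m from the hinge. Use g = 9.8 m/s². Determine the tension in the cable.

T ≈ 938 N

Take torques about the hinge: T sin 23.2° · 4.7 = 44×9.8×2.35 + 213×3.4 = 1737.5 N·m.
So T = 1737.5 / (0.3939 × 4.7) = 938.43 N.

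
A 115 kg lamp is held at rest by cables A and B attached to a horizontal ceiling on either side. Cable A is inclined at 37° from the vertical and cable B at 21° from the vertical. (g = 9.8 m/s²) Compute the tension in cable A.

T_A ≈ 476 N

Angles from the horizontal: cable A is 90° − 37° = 53°, cable B is 90° − 21° = 69°.
Weight W = 115 × 9.8 = 1127 N acts straight down.
Horizontal: T_A cos 53° = T_B cos 69°  →  T_B = 1.679 T_A.
Vertical: T_A sin 53° + T_B sin 69° = 1127.
Substituting the horizontal relation into the vertical equation gives 2.366 T_A = 1127, so T_A = 476.2 N.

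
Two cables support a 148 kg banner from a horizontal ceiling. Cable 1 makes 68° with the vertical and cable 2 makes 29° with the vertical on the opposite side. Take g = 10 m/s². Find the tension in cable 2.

Angles from the horizontal: cable 1 is 90° − 68° = 22°, cable 2 is 90° − 29° = 61°.
Weight W = 148 × 10 = 1480 N acts straight down.
Horizontal: T_1 cos 22° = T_2 cos 61°  →  T_1 = 0.5229 T_2.
Vertical: T_1 sin 22° + T_2 sin 61° = 1480.
Substituting the horizontal relation into the vertical equation gives 1.07 T_2 = 1480, so T_2 = 1383 N.

T_2 ≈ 1380 N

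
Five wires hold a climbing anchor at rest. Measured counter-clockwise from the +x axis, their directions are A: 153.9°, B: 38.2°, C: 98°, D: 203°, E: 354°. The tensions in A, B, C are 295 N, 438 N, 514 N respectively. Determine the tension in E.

T_E ≈ 1720 N

Resolve: ΣF_x = 295 cos 153.9° + 438 cos 38.2° + 514 cos 98° + T_D cos 203° + T_E cos 354° = 0.
        ΣF_y = 295 sin 153.9° + 438 sin 38.2° + 514 sin 98° + T_D sin 203° + T_E sin 354° = 0.
The known terms sum to (7.752, 909.6) N, so -0.9205 T_D + 0.9945 T_E = -7.752 and -0.3907 T_D − 0.1045 T_E = -909.6.
Solving simultaneously: T_D = 1868 N, T_E = 1721 N.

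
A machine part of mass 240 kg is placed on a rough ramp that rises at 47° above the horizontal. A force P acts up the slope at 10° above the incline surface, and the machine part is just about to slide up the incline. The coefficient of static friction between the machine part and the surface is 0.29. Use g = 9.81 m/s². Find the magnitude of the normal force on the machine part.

N ≈ 1240 N

On the verge of sliding up the incline, friction equals μN and acts down the slope.
Perpendicular: N + P sin 10° = W cos 47° = 1606 N.
Along incline: P cos 10° = W sin 47° + μN  with W sin 47° = 1722 N.
Solving the pair for P and N: P = 2113 N, N = 1239 N (and f = μN = 359.2 N).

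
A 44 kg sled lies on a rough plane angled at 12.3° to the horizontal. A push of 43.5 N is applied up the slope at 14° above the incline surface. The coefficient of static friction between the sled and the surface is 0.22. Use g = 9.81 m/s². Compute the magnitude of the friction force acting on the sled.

f ≈ 49.7 N

Axes along / perpendicular to the incline. W sin 12.3° = 91.95 N down-slope; W cos 12.3° = 421.7 N into the surface.
Perpendicular: N = W cos 12.3° − P sin 14° = 421.7 − 10.52 = 411.2 N.
Along incline: P cos 14° + f = W sin 12.3° (friction acts up-slope) → f = 91.95 − 42.21 = 49.74 N.
|f| = 49.74 N ≤ μN = 90.47 N, so the sled is indeed static.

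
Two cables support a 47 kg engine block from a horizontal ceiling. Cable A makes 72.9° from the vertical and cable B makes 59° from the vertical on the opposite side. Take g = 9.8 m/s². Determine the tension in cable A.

T_A ≈ 530 N

Angles from the horizontal: cable A is 90° − 72.9° = 17.1°, cable B is 90° − 59° = 31°.
Weight W = 47 × 9.8 = 460.6 N acts straight down.
Horizontal: T_A cos 17.1° = T_B cos 31°  →  T_B = 1.115 T_A.
Vertical: T_A sin 17.1° + T_B sin 31° = 460.6.
Substituting the horizontal relation into the vertical equation gives 0.8683 T_A = 460.6, so T_A = 530.4 N.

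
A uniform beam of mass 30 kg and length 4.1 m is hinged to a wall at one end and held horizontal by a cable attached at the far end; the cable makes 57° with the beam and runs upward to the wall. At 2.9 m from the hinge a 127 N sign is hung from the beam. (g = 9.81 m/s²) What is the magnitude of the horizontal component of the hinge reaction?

H_x ≈ 154 N

Take torques about the hinge: T sin 57° · 4.1 = 30×9.81×2.05 + 127×2.9 = 971.62 N·m.
So T = 971.62 / (0.8387 × 4.1) = 282.57 N.
ΣF_x = 0: H_x = T cos 57° = 153.9 N.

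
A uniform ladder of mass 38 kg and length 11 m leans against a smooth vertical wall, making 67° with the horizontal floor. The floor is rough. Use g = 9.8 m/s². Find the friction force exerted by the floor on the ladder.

Torques about the foot: N_wall · 11 sin 67° = 38×9.8×5.5 cos 67° → N_wall = 79.037 N.
ΣF_x = 0: f_floor = N_wall = 79.037 N.

f ≈ 79 N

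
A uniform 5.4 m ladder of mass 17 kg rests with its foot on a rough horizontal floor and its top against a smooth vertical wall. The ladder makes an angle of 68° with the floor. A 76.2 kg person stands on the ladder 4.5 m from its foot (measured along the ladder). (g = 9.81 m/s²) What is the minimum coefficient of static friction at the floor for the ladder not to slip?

ΣF_y = 0: N_floor = 17×9.81 + 76.2×9.81 = 914.29 N.
Torques about the foot: N_wall · 5.4 sin 68° = 17×9.81×2.7 cos 68° + 76.2×9.81×4.5 cos 68° → N_wall = 285.37 N.
ΣF_x = 0: f_floor = N_wall = 285.37 N.
μ_min = f_floor / N_floor = 285.37 / 914.29 = 0.3121.

μ_min ≈ 0.312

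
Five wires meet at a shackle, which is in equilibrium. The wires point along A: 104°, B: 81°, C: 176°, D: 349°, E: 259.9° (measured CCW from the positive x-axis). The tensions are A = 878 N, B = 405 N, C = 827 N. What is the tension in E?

Resolve: ΣF_x = 878 cos 104° + 405 cos 81° + 827 cos 176° + T_D cos 349° + T_E cos 259.9° = 0.
        ΣF_y = 878 sin 104° + 405 sin 81° + 827 sin 176° + T_D sin 349° + T_E sin 259.9° = 0.
The known terms sum to (-974, 1310) N, so 0.9816 T_D − 0.1754 T_E = 974 and -0.1908 T_D − 0.9845 T_E = -1310.
Solving simultaneously: T_D = 1189 N, T_E = 1100 N.

T_E ≈ 1100 N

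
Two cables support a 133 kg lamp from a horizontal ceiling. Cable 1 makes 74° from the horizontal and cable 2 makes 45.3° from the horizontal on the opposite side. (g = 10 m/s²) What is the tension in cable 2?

Weight W = 133 × 10 = 1330 N acts straight down.
Horizontal: T_1 cos 74° = T_2 cos 45.3°  →  T_1 = 2.552 T_2.
Vertical: T_1 sin 74° + T_2 sin 45.3° = 1330.
Substituting the horizontal relation into the vertical equation gives 3.164 T_2 = 1330, so T_2 = 420.4 N.

T_2 ≈ 420 N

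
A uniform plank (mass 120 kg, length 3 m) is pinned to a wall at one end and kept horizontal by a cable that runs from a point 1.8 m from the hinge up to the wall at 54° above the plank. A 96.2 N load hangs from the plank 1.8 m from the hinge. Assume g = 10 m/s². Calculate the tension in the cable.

T ≈ 1350 N

Take torques about the hinge: T sin 54° · 1.8 = 120×10×1.5 + 96.2×1.8 = 1973.2 N·m.
So T = 1973.2 / (0.8090 × 1.8) = 1355 N.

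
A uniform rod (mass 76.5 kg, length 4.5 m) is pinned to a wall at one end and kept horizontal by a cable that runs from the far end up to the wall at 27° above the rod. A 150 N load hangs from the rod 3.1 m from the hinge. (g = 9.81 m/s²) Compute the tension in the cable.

T ≈ 1050 N

Take torques about the hinge: T sin 27° · 4.5 = 76.5×9.81×2.25 + 150×3.1 = 2153.5 N·m.
So T = 2153.5 / (0.4540 × 4.5) = 1054.1 N.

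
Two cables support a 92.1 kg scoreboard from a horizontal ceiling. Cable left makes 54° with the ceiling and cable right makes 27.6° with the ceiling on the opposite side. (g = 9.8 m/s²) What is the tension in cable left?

Weight W = 92.1 × 9.8 = 902.6 N acts straight down.
Horizontal: T_left cos 54° = T_right cos 27.6°  →  T_right = 0.6633 T_left.
Vertical: T_left sin 54° + T_right sin 27.6° = 902.6.
Substituting the horizontal relation into the vertical equation gives 1.116 T_left = 902.6, so T_left = 808.5 N.

T_left ≈ 809 N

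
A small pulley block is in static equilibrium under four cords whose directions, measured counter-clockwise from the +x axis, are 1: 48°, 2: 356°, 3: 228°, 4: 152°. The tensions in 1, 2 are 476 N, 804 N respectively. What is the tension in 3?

Resolve: ΣF_x = 476 cos 48° + 804 cos 356° + T_3 cos 228° + T_4 cos 152° = 0.
        ΣF_y = 476 sin 48° + 804 sin 356° + T_3 sin 228° + T_4 sin 152° = 0.
The known terms sum to (1121, 297.7) N, so -0.6691 T_3 − 0.8829 T_4 = -1121 and -0.7431 T_3 + 0.4695 T_4 = -297.7.
Solving simultaneously: T_3 = 813 N, T_4 = 653 N.

T_3 ≈ 813 N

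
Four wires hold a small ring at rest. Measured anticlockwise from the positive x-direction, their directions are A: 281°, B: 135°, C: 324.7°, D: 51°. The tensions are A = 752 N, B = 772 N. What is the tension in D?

Resolve: ΣF_x = 752 cos 281° + 772 cos 135° + T_C cos 324.7° + T_D cos 51° = 0.
        ΣF_y = 752 sin 281° + 772 sin 135° + T_C sin 324.7° + T_D sin 51° = 0.
The known terms sum to (-402.4, -192.3) N, so 0.8161 T_C + 0.6293 T_D = 402.4 and -0.5779 T_C + 0.7771 T_D = 192.3.
Solving simultaneously: T_C = 192.1 N, T_D = 390.3 N.

T_D ≈ 390 N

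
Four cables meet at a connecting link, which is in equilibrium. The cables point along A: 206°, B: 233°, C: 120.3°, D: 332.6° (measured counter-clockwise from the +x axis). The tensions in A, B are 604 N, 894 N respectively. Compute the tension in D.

Resolve: ΣF_x = 604 cos 206° + 894 cos 233° + T_C cos 120.3° + T_D cos 332.6° = 0.
        ΣF_y = 604 sin 206° + 894 sin 233° + T_C sin 120.3° + T_D sin 332.6° = 0.
The known terms sum to (-1081, -978.8) N, so -0.5045 T_C + 0.8878 T_D = 1081 and 0.8634 T_C − 0.4602 T_D = 978.8.
Solving simultaneously: T_C = 2557 N, T_D = 2671 N.

T_D ≈ 2670 N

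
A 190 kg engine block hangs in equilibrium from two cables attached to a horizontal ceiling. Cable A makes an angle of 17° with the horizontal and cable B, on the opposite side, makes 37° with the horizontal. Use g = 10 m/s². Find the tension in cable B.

T_B ≈ 2250 N

Weight W = 190 × 10 = 1900 N acts straight down.
Horizontal: T_A cos 17° = T_B cos 37°  →  T_A = 0.8351 T_B.
Vertical: T_A sin 17° + T_B sin 37° = 1900.
Substituting the horizontal relation into the vertical equation gives 0.846 T_B = 1900, so T_B = 2246 N.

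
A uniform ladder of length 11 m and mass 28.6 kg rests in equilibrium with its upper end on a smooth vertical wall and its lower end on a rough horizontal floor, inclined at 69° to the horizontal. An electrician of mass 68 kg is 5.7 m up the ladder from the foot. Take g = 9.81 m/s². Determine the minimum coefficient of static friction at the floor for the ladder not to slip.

ΣF_y = 0: N_floor = 28.6×9.81 + 68×9.81 = 947.65 N.
Torques about the foot: N_wall · 11 sin 69° = 28.6×9.81×5.5 cos 69° + 68×9.81×5.7 cos 69° → N_wall = 186.54 N.
ΣF_x = 0: f_floor = N_wall = 186.54 N.
μ_min = f_floor / N_floor = 186.54 / 947.65 = 0.1968.

μ_min ≈ 0.197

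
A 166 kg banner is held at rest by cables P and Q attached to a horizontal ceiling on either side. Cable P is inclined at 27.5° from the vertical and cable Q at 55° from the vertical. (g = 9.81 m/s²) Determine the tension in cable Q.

T_Q ≈ 758 N

Angles from the horizontal: cable P is 90° − 27.5° = 62.5°, cable Q is 90° − 55° = 35°.
Weight W = 166 × 9.81 = 1628 N acts straight down.
Horizontal: T_P cos 62.5° = T_Q cos 35°  →  T_P = 1.774 T_Q.
Vertical: T_P sin 62.5° + T_Q sin 35° = 1628.
Substituting the horizontal relation into the vertical equation gives 2.147 T_Q = 1628, so T_Q = 758.4 N.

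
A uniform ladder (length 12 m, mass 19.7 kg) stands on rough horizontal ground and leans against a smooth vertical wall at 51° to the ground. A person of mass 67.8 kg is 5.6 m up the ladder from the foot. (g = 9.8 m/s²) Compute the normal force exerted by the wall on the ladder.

N_wall ≈ 329 N

Torques about the foot: N_wall · 12 sin 51° = 19.7×9.8×6 cos 51° + 67.8×9.8×5.6 cos 51° → N_wall = 329.26 N.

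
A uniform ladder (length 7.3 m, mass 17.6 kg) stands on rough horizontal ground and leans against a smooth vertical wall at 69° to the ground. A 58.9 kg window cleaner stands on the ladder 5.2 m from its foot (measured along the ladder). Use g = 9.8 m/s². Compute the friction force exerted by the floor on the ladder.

f ≈ 191 N

Torques about the foot: N_wall · 7.3 sin 69° = 17.6×9.8×3.65 cos 69° + 58.9×9.8×5.2 cos 69° → N_wall = 190.94 N.
ΣF_x = 0: f_floor = N_wall = 190.94 N.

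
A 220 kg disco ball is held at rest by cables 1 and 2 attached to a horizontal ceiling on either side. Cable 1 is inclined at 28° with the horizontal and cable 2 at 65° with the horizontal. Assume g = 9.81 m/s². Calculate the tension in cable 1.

T_1 ≈ 913 N

Weight W = 220 × 9.81 = 2158 N acts straight down.
Horizontal: T_1 cos 28° = T_2 cos 65°  →  T_2 = 2.089 T_1.
Vertical: T_1 sin 28° + T_2 sin 65° = 2158.
Substituting the horizontal relation into the vertical equation gives 2.363 T_1 = 2158, so T_1 = 913.3 N.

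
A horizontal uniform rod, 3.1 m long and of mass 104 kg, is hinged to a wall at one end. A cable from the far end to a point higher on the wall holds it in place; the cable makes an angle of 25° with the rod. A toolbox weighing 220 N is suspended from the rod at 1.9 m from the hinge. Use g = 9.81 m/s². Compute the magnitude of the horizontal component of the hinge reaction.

H_x ≈ 1380 N

Take torques about the hinge: T sin 25° · 3.1 = 104×9.81×1.55 + 220×1.9 = 1999.4 N·m.
So T = 1999.4 / (0.4226 × 3.1) = 1526.1 N.
ΣF_x = 0: H_x = T cos 25° = 1383.1 N.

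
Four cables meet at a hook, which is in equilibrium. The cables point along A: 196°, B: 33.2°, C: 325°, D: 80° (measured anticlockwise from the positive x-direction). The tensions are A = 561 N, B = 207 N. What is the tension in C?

T_C ≈ 390 N

Resolve: ΣF_x = 561 cos 196° + 207 cos 33.2° + T_C cos 325° + T_D cos 80° = 0.
        ΣF_y = 561 sin 196° + 207 sin 33.2° + T_C sin 325° + T_D sin 80° = 0.
The known terms sum to (-366.1, -41.29) N, so 0.8192 T_C + 0.1736 T_D = 366.1 and -0.5736 T_C + 0.9848 T_D = 41.29.
Solving simultaneously: T_C = 389.9 N, T_D = 269 N.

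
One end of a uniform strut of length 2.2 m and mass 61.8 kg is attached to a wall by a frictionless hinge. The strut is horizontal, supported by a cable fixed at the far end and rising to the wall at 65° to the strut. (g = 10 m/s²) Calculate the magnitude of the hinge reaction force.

|H| ≈ 341 N

Take torques about the hinge: T sin 65° · 2.2 = 61.8×10×1.1 = 679.8 N·m.
So T = 679.8 / (0.9063 × 2.2) = 340.94 N.
ΣF_x = 0: H_x = T cos 65° = 144.09 N.
ΣF_y = 0: H_y = (61.8×10) − T sin 65° = 618 − 309 = 309 N.
|H| = √(H_x² + H_y²) = √((144.09)² + (309)²) = 340.94 N.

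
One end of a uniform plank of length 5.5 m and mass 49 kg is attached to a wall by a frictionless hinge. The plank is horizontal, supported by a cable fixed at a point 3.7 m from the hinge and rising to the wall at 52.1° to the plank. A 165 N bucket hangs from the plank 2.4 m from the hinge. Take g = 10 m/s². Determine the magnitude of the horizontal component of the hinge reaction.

Take torques about the hinge: T sin 52.1° · 3.7 = 49×10×2.75 + 165×2.4 = 1743.5 N·m.
So T = 1743.5 / (0.7891 × 3.7) = 597.17 N.
ΣF_x = 0: H_x = T cos 52.1° = 366.83 N.

H_x ≈ 367 N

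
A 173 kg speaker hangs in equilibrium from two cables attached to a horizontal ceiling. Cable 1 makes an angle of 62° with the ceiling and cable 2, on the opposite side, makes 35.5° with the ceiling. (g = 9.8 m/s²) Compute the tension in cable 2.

Weight W = 173 × 9.8 = 1695 N acts straight down.
Horizontal: T_1 cos 62° = T_2 cos 35.5°  →  T_1 = 1.734 T_2.
Vertical: T_1 sin 62° + T_2 sin 35.5° = 1695.
Substituting the horizontal relation into the vertical equation gives 2.112 T_2 = 1695, so T_2 = 802.8 N.

T_2 ≈ 803 N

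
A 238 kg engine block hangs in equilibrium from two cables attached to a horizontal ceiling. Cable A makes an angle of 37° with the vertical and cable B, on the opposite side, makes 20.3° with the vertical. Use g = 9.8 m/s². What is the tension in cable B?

T_B ≈ 1670 N

Angles from the horizontal: cable A is 90° − 37° = 53°, cable B is 90° − 20.3° = 69.7°.
Weight W = 238 × 9.8 = 2332 N acts straight down.
Horizontal: T_A cos 53° = T_B cos 69.7°  →  T_A = 0.5765 T_B.
Vertical: T_A sin 53° + T_B sin 69.7° = 2332.
Substituting the horizontal relation into the vertical equation gives 1.398 T_B = 2332, so T_B = 1668 N.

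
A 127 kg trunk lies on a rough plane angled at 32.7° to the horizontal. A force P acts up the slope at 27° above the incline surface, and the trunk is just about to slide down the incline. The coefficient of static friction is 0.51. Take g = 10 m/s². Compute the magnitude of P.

P ≈ 214 N

On the verge of sliding down the incline, friction equals μN and acts up the slope.
Perpendicular: N + P sin 27° = W cos 32.7° = 1069 N.
Along incline: P cos 27° + μN = W sin 32.7° with W sin 32.7° = 686.1 N.
Solving the pair for P and N: P = 213.9 N, N = 971.6 N (and f = μN = 495.5 N).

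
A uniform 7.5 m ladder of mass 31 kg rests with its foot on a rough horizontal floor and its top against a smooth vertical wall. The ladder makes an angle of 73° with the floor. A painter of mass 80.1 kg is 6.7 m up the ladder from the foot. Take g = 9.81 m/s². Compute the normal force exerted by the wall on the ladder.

N_wall ≈ 261 N

Torques about the foot: N_wall · 7.5 sin 73° = 31×9.81×3.75 cos 73° + 80.1×9.81×6.7 cos 73° → N_wall = 261.1 N.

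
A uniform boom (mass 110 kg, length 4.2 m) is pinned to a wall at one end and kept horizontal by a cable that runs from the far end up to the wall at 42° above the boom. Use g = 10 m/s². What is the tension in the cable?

T ≈ 822 N

Take torques about the hinge: T sin 42° · 4.2 = 110×10×2.1 = 2310 N·m.
So T = 2310 / (0.6691 × 4.2) = 821.96 N.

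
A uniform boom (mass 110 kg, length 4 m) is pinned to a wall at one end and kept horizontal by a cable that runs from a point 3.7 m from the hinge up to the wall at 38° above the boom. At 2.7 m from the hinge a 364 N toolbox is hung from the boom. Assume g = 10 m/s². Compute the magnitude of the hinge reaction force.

Take torques about the hinge: T sin 38° · 3.7 = 110×10×2 + 364×2.7 = 3182.8 N·m.
So T = 3182.8 / (0.6157 × 3.7) = 1397.2 N.
ΣF_x = 0: H_x = T cos 38° = 1101 N.
ΣF_y = 0: H_y = (110×10 + 364) − T sin 38° = 1464 − 860.22 = 603.78 N.
|H| = √(H_x² + H_y²) = √((1101)² + (603.78)²) = 1255.7 N.

|H| ≈ 1260 N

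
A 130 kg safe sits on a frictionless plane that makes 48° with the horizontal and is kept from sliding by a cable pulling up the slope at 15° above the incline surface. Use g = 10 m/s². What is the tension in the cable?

T ≈ 1000 N

Take axes along and perpendicular to the incline. Weight components: W sin 48° = 966.1 N down-slope, W cos 48° = 869.9 N into the surface.
Along incline: T cos 15° = W sin 48° → T = 1000 N.
Perpendicular: N = W cos 48° − T sin 15° = 611 N.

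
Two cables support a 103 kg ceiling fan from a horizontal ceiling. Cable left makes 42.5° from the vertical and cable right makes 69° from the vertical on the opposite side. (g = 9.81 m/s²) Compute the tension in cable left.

Angles from the horizontal: cable left is 90° − 42.5° = 47.5°, cable right is 90° − 69° = 21°.
Weight W = 103 × 9.81 = 1010 N acts straight down.
Horizontal: T_left cos 47.5° = T_right cos 21°  →  T_right = 0.7237 T_left.
Vertical: T_left sin 47.5° + T_right sin 21° = 1010.
Substituting the horizontal relation into the vertical equation gives 0.9966 T_left = 1010, so T_left = 1014 N.

T_left ≈ 1010 N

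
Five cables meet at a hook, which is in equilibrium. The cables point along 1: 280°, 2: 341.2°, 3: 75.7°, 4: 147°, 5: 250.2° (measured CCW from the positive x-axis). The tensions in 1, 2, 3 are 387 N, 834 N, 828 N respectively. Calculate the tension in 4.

Resolve: ΣF_x = 387 cos 280° + 834 cos 341.2° + 828 cos 75.7° + T_4 cos 147° + T_5 cos 250.2° = 0.
        ΣF_y = 387 sin 280° + 834 sin 341.2° + 828 sin 75.7° + T_4 sin 147° + T_5 sin 250.2° = 0.
The known terms sum to (1061, 152.5) N, so -0.8387 T_4 − 0.3387 T_5 = -1061 and 0.5446 T_4 − 0.9409 T_5 = -152.5.
Solving simultaneously: T_4 = 972.5 N, T_5 = 725 N.

T_4 ≈ 973 N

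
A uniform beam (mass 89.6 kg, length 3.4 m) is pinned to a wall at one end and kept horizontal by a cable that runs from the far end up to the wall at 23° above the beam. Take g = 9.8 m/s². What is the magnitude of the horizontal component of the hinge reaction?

H_x ≈ 1030 N

Take torques about the hinge: T sin 23° · 3.4 = 89.6×9.8×1.7 = 1492.7 N·m.
So T = 1492.7 / (0.3907 × 3.4) = 1123.6 N.
ΣF_x = 0: H_x = T cos 23° = 1034.3 N.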